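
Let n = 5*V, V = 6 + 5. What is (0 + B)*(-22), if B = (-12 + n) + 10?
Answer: -1166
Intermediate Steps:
V = 11
n = 55 (n = 5*11 = 55)
B = 53 (B = (-12 + 55) + 10 = 43 + 10 = 53)
(0 + B)*(-22) = (0 + 53)*(-22) = 53*(-22) = -1166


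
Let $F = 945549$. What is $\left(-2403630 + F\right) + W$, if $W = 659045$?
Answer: $-799036$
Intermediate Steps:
$\left(-2403630 + F\right) + W = \left(-2403630 + 945549\right) + 659045 = -1458081 + 659045 = -799036$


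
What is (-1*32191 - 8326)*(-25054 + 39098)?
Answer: -569020748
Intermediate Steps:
(-1*32191 - 8326)*(-25054 + 39098) = (-32191 - 8326)*14044 = -40517*14044 = -569020748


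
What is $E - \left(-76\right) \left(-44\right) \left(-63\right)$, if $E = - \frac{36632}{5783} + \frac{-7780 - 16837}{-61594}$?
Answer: $\frac{728532549449}{3458234} \approx 2.1067 \cdot 10^{5}$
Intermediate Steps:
$E = - \frac{20523799}{3458234}$ ($E = \left(-36632\right) \frac{1}{5783} + \left(-7780 - 16837\right) \left(- \frac{1}{61594}\right) = - \frac{36632}{5783} - - \frac{239}{598} = - \frac{36632}{5783} + \frac{239}{598} = - \frac{20523799}{3458234} \approx -5.9348$)
$E - \left(-76\right) \left(-44\right) \left(-63\right) = - \frac{20523799}{3458234} - \left(-76\right) \left(-44\right) \left(-63\right) = - \frac{20523799}{3458234} - 3344 \left(-63\right) = - \frac{20523799}{3458234} - -210672 = - \frac{20523799}{3458234} + 210672 = \frac{728532549449}{3458234}$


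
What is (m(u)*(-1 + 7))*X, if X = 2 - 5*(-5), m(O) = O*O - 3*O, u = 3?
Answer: 0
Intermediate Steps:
m(O) = O² - 3*O
X = 27 (X = 2 + 25 = 27)
(m(u)*(-1 + 7))*X = ((3*(-3 + 3))*(-1 + 7))*27 = ((3*0)*6)*27 = (0*6)*27 = 0*27 = 0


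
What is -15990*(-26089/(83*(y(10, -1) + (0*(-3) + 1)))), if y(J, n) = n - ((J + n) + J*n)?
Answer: 417163110/83 ≈ 5.0261e+6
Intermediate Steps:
y(J, n) = -J - J*n (y(J, n) = n - (J + n + J*n) = n + (-J - n - J*n) = -J - J*n)
-15990*(-26089/(83*(y(10, -1) + (0*(-3) + 1)))) = -15990*(-26089/(83*(-1*10*(1 - 1) + (0*(-3) + 1)))) = -15990*(-26089/(83*(-1*10*0 + (0 + 1)))) = -15990*(-26089/(83*(0 + 1))) = -15990/((83*1)*(-1/26089)) = -15990/(83*(-1/26089)) = -15990/(-83/26089) = -15990*(-26089/83) = 417163110/83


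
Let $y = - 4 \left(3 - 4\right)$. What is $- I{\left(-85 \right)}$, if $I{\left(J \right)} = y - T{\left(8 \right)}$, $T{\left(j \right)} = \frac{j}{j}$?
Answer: $-3$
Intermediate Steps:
$T{\left(j \right)} = 1$
$y = 4$ ($y = \left(-4\right) \left(-1\right) = 4$)
$I{\left(J \right)} = 3$ ($I{\left(J \right)} = 4 - 1 = 3$)
$- I{\left(-85 \right)} = \left(-1\right) 3 = -3$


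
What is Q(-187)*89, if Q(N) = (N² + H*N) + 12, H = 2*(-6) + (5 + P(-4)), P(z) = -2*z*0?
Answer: 3229810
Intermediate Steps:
P(z) = 0
H = -7 (H = 2*(-6) + (5 + 0) = -12 + 5 = -7)
Q(N) = 12 + N² - 7*N (Q(N) = (N² - 7*N) + 12 = 12 + N² - 7*N)
Q(-187)*89 = (12 + (-187)² - 7*(-187))*89 = (12 + 34969 + 1309)*89 = 36290*89 = 3229810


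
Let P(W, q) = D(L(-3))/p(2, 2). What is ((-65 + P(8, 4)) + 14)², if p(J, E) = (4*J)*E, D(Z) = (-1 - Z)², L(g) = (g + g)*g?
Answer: 207025/256 ≈ 808.69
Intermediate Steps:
L(g) = 2*g² (L(g) = (2*g)*g = 2*g²)
p(J, E) = 4*E*J
P(W, q) = 361/16 (P(W, q) = (1 + 2*(-3)²)²/((4*2*2)) = (1 + 2*9)²/16 = (1 + 18)²*(1/16) = 19²*(1/16) = 361*(1/16) = 361/16)
((-65 + P(8, 4)) + 14)² = ((-65 + 361/16) + 14)² = (-679/16 + 14)² = (-455/16)² = 207025/256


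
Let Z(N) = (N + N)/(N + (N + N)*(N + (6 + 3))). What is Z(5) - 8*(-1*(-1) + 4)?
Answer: -1158/29 ≈ -39.931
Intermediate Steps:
Z(N) = 2*N/(N + 2*N*(9 + N)) (Z(N) = (2*N)/(N + (2*N)*(N + 9)) = (2*N)/(N + (2*N)*(9 + N)) = (2*N)/(N + 2*N*(9 + N)) = 2*N/(N + 2*N*(9 + N)))
Z(5) - 8*(-1*(-1) + 4) = 2/(19 + 2*5) - 8*(-1*(-1) + 4) = 2/(19 + 10) - 8*(1 + 4) = 2/29 - 8*5 = 2*(1/29) - 40 = 2/29 - 40 = -1158/29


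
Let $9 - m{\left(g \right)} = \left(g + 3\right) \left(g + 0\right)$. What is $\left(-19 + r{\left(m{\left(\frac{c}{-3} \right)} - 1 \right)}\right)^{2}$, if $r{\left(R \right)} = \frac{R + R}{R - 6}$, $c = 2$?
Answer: $\frac{11881}{64} \approx 185.64$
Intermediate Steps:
$m{\left(g \right)} = 9 - g \left(3 + g\right)$ ($m{\left(g \right)} = 9 - \left(g + 3\right) \left(g + 0\right) = 9 - \left(3 + g\right) g = 9 - g \left(3 + g\right)$)
$r{\left(R \right)} = \frac{2 R}{-6 + R}$
$\left(-19 + r{\left(m{\left(\frac{c}{-3} \right)} - 1 \right)}\right)^{2} = \left(-19 + \frac{2 \left(\left(9 - \left(\frac{2}{-3}\right)^{2} - 3 \frac{2}{-3}\right) - 1\right)}{-6 - \left(-8 + \left(\frac{2}{-3}\right)^{2} + 3 \cdot 2 \frac{1}{-3}\right)}\right)^{2} = \left(-19 + \frac{2 \left(\left(9 - \left(2 \left(- \frac{1}{3}\right)\right)^{2} - 3 \cdot 2 \left(- \frac{1}{3}\right)\right) - 1\right)}{-6 - \left(-8 + \left(2 \left(- \frac{1}{3}\right)\right)^{2} + 3 \cdot 2 \left(- \frac{1}{3}\right)\right)}\right)^{2} = \left(-19 + \frac{2 \left(\left(9 - \left(- \frac{2}{3}\right)^{2} - -2\right) - 1\right)}{-6 - - \frac{86}{9}}\right)^{2} = \left(-19 + \frac{2 \left(\left(9 - \frac{4}{9} + 2\right) - 1\right)}{-6 + \left(\left(9 - \frac{4}{9} + 2\right) - 1\right)}\right)^{2} = \left(-19 + \frac{2 \left(\frac{95}{9} - 1\right)}{-6 + \left(\frac{95}{9} - 1\right)}\right)^{2} = \left(-19 + 2 \cdot \frac{86}{9} \frac{1}{-6 + \frac{86}{9}}\right)^{2} = \left(-19 + 2 \cdot \frac{86}{9} \frac{1}{\frac{32}{9}}\right)^{2} = \left(-19 + 2 \cdot \frac{86}{9} \cdot \frac{9}{32}\right)^{2} = \left(-19 + \frac{43}{8}\right)^{2} = \left(- \frac{109}{8}\right)^{2} = \frac{11881}{64}$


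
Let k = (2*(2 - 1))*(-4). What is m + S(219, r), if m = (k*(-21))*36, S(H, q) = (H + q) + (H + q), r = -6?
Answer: 6474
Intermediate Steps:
k = -8 (k = (2*1)*(-4) = 2*(-4) = -8)
S(H, q) = 2*H + 2*q
m = 6048 (m = -8*(-21)*36 = 168*36 = 6048)
m + S(219, r) = 6048 + (2*219 + 2*(-6)) = 6048 + (438 - 12) = 6048 + 426 = 6474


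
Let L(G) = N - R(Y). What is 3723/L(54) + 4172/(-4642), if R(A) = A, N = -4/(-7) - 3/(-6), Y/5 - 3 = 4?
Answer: -121966012/1102475 ≈ -110.63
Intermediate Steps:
Y = 35 (Y = 15 + 5*4 = 15 + 20 = 35)
N = 15/14 (N = -4*(-⅐) - 3*(-⅙) = 4/7 + ½ = 15/14 ≈ 1.0714)
L(G) = -475/14 (L(G) = 15/14 - 1*35 = 15/14 - 35 = -475/14)
3723/L(54) + 4172/(-4642) = 3723/(-475/14) + 4172/(-4642) = 3723*(-14/475) + 4172*(-1/4642) = -52122/475 - 2086/2321 = -121966012/1102475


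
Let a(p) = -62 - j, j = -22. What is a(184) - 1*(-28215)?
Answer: 28175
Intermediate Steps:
a(p) = -40 (a(p) = -62 - 1*(-22) = -62 + 22 = -40)
a(184) - 1*(-28215) = -40 - 1*(-28215) = -40 + 28215 = 28175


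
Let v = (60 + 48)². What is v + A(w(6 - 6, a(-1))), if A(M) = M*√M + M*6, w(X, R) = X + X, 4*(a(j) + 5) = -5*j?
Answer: 11664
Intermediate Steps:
a(j) = -5 - 5*j/4 (a(j) = -5 + (-5*j)/4 = -5 - 5*j/4)
w(X, R) = 2*X
A(M) = M^(3/2) + 6*M
v = 11664 (v = 108² = 11664)
v + A(w(6 - 6, a(-1))) = 11664 + ((2*(6 - 6))^(3/2) + 6*(2*(6 - 6))) = 11664 + ((2*0)^(3/2) + 6*(2*0)) = 11664 + (0^(3/2) + 6*0) = 11664 + (0 + 0) = 11664 + 0 = 11664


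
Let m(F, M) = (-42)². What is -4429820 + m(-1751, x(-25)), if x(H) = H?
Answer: -4428056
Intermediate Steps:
m(F, M) = 1764
-4429820 + m(-1751, x(-25)) = -4429820 + 1764 = -4428056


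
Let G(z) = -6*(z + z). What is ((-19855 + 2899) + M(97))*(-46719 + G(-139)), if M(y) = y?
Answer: 759514809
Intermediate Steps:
G(z) = -12*z
((-19855 + 2899) + M(97))*(-46719 + G(-139)) = ((-19855 + 2899) + 97)*(-46719 - 12*(-139)) = (-16956 + 97)*(-46719 + 1668) = -16859*(-45051) = 759514809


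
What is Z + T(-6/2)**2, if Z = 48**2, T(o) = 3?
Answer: 2313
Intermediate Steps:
Z = 2304
Z + T(-6/2)**2 = 2304 + 3**2 = 2304 + 9 = 2313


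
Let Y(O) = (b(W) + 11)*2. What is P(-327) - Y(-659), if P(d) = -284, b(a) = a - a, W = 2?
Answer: -306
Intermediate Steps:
b(a) = 0
Y(O) = 22 (Y(O) = (0 + 11)*2 = 11*2 = 22)
P(-327) - Y(-659) = -284 - 1*22 = -284 - 22 = -306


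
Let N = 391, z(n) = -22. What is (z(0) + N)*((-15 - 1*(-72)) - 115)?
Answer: -21402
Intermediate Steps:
(z(0) + N)*((-15 - 1*(-72)) - 115) = (-22 + 391)*((-15 - 1*(-72)) - 115) = 369*((-15 + 72) - 115) = 369*(57 - 115) = 369*(-58) = -21402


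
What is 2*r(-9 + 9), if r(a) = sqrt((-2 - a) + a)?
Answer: 2*I*sqrt(2) ≈ 2.8284*I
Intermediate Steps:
r(a) = I*sqrt(2) (r(a) = sqrt(-2) = I*sqrt(2))
2*r(-9 + 9) = 2*(I*sqrt(2)) = 2*I*sqrt(2)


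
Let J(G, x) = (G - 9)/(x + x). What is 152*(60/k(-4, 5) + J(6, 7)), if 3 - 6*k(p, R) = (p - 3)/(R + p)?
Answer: 38076/7 ≈ 5439.4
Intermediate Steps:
k(p, R) = 1/2 - (-3 + p)/(6*(R + p)) (k(p, R) = 1/2 - (p - 3)/(6*(R + p)) = 1/2 - (-3 + p)/(6*(R + p)))
J(G, x) = (-9 + G)/(2*x) (J(G, x) = (-9 + G)/((2*x)) = (-9 + G)*(1/(2*x)) = (-9 + G)/(2*x))
152*(60/k(-4, 5) + J(6, 7)) = 152*(60/(((1/2 + (1/2)*5 + (1/3)*(-4))/(5 - 4))) + (1/2)*(-9 + 6)/7) = 152*(60/(((1/2 + 5/2 - 4/3)/1)) + (1/2)*(1/7)*(-3)) = 152*(60/((1*(5/3))) - 3/14) = 152*(60/(5/3) - 3/14) = 152*(60*(3/5) - 3/14) = 152*(36 - 3/14) = 152*(501/14) = 38076/7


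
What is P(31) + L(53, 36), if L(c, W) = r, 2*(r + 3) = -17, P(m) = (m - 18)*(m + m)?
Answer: 1589/2 ≈ 794.50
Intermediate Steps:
P(m) = 2*m*(-18 + m) (P(m) = (-18 + m)*(2*m) = 2*m*(-18 + m))
r = -23/2 (r = -3 + (½)*(-17) = -3 - 17/2 = -23/2 ≈ -11.500)
L(c, W) = -23/2
P(31) + L(53, 36) = 2*31*(-18 + 31) - 23/2 = 2*31*13 - 23/2 = 806 - 23/2 = 1589/2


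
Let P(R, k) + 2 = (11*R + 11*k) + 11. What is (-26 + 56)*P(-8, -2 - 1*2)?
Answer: -3690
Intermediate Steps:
P(R, k) = 9 + 11*R + 11*k (P(R, k) = -2 + ((11*R + 11*k) + 11) = -2 + (11 + 11*R + 11*k) = 9 + 11*R + 11*k)
(-26 + 56)*P(-8, -2 - 1*2) = (-26 + 56)*(9 + 11*(-8) + 11*(-2 - 1*2)) = 30*(9 - 88 + 11*(-2 - 2)) = 30*(9 - 88 + 11*(-4)) = 30*(9 - 88 - 44) = 30*(-123) = -3690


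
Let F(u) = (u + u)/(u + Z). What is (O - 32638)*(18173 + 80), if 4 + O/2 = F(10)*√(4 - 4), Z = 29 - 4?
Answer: -595887438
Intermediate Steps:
Z = 25
F(u) = 2*u/(25 + u) (F(u) = (u + u)/(u + 25) = (2*u)/(25 + u) = 2*u/(25 + u))
O = -8 (O = -8 + 2*((2*10/(25 + 10))*√(4 - 4)) = -8 + 2*((2*10/35)*√0) = -8 + 2*((2*10*(1/35))*0) = -8 + 2*((4/7)*0) = -8 + 2*0 = -8 + 0 = -8)
(O - 32638)*(18173 + 80) = (-8 - 32638)*(18173 + 80) = -32646*18253 = -595887438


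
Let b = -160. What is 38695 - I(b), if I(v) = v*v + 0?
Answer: 13095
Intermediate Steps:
I(v) = v² (I(v) = v² + 0 = v²)
38695 - I(b) = 38695 - 1*(-160)² = 38695 - 1*25600 = 38695 - 25600 = 13095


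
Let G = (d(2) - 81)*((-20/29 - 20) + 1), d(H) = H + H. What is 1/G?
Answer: 29/43967 ≈ 0.00065959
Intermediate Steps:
d(H) = 2*H
G = 43967/29 (G = (2*2 - 81)*((-20/29 - 20) + 1) = (4 - 81)*((-20*1/29 - 20) + 1) = -77*((-20/29 - 20) + 1) = -77*(-600/29 + 1) = -77*(-571/29) = 43967/29 ≈ 1516.1)
1/G = 1/(43967/29) = 29/43967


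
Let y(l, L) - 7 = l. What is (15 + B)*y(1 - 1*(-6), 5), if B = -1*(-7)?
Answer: 308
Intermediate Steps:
y(l, L) = 7 + l
B = 7
(15 + B)*y(1 - 1*(-6), 5) = (15 + 7)*(7 + (1 - 1*(-6))) = 22*(7 + (1 + 6)) = 22*(7 + 7) = 22*14 = 308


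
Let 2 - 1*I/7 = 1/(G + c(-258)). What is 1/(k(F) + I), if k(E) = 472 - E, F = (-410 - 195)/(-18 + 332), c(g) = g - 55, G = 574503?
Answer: 45073915/21992768378 ≈ 0.0020495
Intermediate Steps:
c(g) = -55 + g
I = 8038653/574190 (I = 14 - 7/(574503 + (-55 - 258)) = 14 - 7/(574503 - 313) = 14 - 7/574190 = 8038653/574190 ≈ 14.000)
F = -605/314 ≈ -1.9268
1/(k(F) + I) = 1/((472 - 1*(-605/314)) + 8038653/574190) = 1/((472 + 605/314) + 8038653/574190) = 1/(148813/314 + 8038653/574190) = 1/(21992768378/45073915) = 45073915/21992768378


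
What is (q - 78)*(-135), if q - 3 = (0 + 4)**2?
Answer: 7965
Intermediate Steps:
q = 19 (q = 3 + (0 + 4)**2 = 3 + 4**2 = 3 + 16 = 19)
(q - 78)*(-135) = (19 - 78)*(-135) = -59*(-135) = 7965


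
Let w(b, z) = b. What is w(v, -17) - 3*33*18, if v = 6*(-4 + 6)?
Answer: -1770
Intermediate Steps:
v = 12 (v = 6*2 = 12)
w(v, -17) - 3*33*18 = 12 - 3*33*18 = 12 - 99*18 = 12 - 1*1782 = 12 - 1782 = -1770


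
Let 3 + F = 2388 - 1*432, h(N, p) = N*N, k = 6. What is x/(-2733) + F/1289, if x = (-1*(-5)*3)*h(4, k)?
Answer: 1676063/1174279 ≈ 1.4273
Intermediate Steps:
h(N, p) = N**2
F = 1953 (F = -3 + (2388 - 1*432) = -3 + (2388 - 432) = -3 + 1956 = 1953)
x = 240 (x = (-1*(-5)*3)*4**2 = (5*3)*16 = 15*16 = 240)
x/(-2733) + F/1289 = 240/(-2733) + 1953/1289 = 240*(-1/2733) + 1953*(1/1289) = -80/911 + 1953/1289 = 1676063/1174279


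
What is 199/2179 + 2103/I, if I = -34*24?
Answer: -1473351/592688 ≈ -2.4859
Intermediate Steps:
I = -816
199/2179 + 2103/I = 199/2179 + 2103/(-816) = 199*(1/2179) + 2103*(-1/816) = 199/2179 - 701/272 = -1473351/592688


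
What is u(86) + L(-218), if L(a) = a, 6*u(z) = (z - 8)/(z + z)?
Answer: -37483/172 ≈ -217.92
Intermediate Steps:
u(z) = (-8 + z)/(12*z) (u(z) = ((z - 8)/(z + z))/6 = ((-8 + z)/((2*z)))/6 = ((-8 + z)*(1/(2*z)))/6 = ((-8 + z)/(2*z))/6 = (-8 + z)/(12*z))
u(86) + L(-218) = (1/12)*(-8 + 86)/86 - 218 = (1/12)*(1/86)*78 - 218 = 13/172 - 218 = -37483/172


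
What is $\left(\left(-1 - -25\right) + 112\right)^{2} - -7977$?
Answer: $26473$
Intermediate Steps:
$\left(\left(-1 - -25\right) + 112\right)^{2} - -7977 = \left(\left(-1 + 25\right) + 112\right)^{2} + 7977 = \left(24 + 112\right)^{2} + 7977 = 136^{2} + 7977 = 18496 + 7977 = 26473$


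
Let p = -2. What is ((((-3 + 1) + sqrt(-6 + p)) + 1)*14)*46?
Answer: -644 + 1288*I*sqrt(2) ≈ -644.0 + 1821.5*I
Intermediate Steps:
((((-3 + 1) + sqrt(-6 + p)) + 1)*14)*46 = ((((-3 + 1) + sqrt(-6 - 2)) + 1)*14)*46 = (((-2 + sqrt(-8)) + 1)*14)*46 = (((-2 + 2*I*sqrt(2)) + 1)*14)*46 = ((-1 + 2*I*sqrt(2))*14)*46 = (-14 + 28*I*sqrt(2))*46 = -644 + 1288*I*sqrt(2)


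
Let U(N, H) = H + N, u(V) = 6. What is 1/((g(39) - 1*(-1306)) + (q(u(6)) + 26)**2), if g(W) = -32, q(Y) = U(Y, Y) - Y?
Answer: 1/2298 ≈ 0.00043516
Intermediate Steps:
q(Y) = Y (q(Y) = (Y + Y) - Y = 2*Y - Y = Y)
1/((g(39) - 1*(-1306)) + (q(u(6)) + 26)**2) = 1/((-32 - 1*(-1306)) + (6 + 26)**2) = 1/((-32 + 1306) + 32**2) = 1/(1274 + 1024) = 1/2298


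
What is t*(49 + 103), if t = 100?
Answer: 15200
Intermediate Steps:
t*(49 + 103) = 100*(49 + 103) = 100*152 = 15200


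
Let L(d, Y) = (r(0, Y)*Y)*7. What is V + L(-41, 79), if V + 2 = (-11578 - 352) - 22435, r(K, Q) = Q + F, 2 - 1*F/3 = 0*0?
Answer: 12638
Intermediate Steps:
F = 6 (F = 6 - 0*0 = 6 - 3*0 = 6 + 0 = 6)
r(K, Q) = 6 + Q (r(K, Q) = Q + 6 = 6 + Q)
L(d, Y) = 7*Y*(6 + Y) (L(d, Y) = ((6 + Y)*Y)*7 = (Y*(6 + Y))*7 = 7*Y*(6 + Y))
V = -34367 (V = -2 + ((-11578 - 352) - 22435) = -2 + (-11930 - 22435) = -2 - 34365 = -34367)
V + L(-41, 79) = -34367 + 7*79*(6 + 79) = -34367 + 7*79*85 = -34367 + 47005 = 12638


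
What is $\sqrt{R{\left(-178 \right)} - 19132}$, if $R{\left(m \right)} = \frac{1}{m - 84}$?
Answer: $\frac{i \sqrt{1313297270}}{262} \approx 138.32 i$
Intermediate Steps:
$R{\left(m \right)} = \frac{1}{-84 + m}$
$\sqrt{R{\left(-178 \right)} - 19132} = \sqrt{\frac{1}{-84 - 178} - 19132} = \sqrt{\frac{1}{-262} - 19132} = \sqrt{- \frac{1}{262} - 19132} = \sqrt{- \frac{5012585}{262}} = \frac{i \sqrt{1313297270}}{262}$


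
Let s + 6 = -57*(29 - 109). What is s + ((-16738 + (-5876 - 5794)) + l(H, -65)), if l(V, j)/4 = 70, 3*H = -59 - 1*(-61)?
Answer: -23574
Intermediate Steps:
H = ⅔ (H = (-59 - 1*(-61))/3 = (-59 + 61)/3 = (⅓)*2 = ⅔ ≈ 0.66667)
s = 4554 (s = -6 - 57*(29 - 109) = -6 - 57*(-80) = -6 + 4560 = 4554)
l(V, j) = 280 (l(V, j) = 4*70 = 280)
s + ((-16738 + (-5876 - 5794)) + l(H, -65)) = 4554 + ((-16738 + (-5876 - 5794)) + 280) = 4554 + ((-16738 - 11670) + 280) = 4554 + (-28408 + 280) = 4554 - 28128 = -23574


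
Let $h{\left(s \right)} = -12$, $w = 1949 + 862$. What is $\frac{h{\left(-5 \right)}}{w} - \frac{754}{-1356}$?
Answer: $\frac{350537}{635286} \approx 0.55178$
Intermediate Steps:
$w = 2811$
$\frac{h{\left(-5 \right)}}{w} - \frac{754}{-1356} = - \frac{12}{2811} - \frac{754}{-1356} = \left(-12\right) \frac{1}{2811} - - \frac{377}{678} = - \frac{4}{937} + \frac{377}{678} = \frac{350537}{635286}$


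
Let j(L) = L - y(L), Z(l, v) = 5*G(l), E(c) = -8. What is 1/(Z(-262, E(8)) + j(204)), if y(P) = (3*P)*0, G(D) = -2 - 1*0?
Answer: 1/194 ≈ 0.0051546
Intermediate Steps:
G(D) = -2 (G(D) = -2 + 0 = -2)
y(P) = 0
Z(l, v) = -10 (Z(l, v) = 5*(-2) = -10)
j(L) = L (j(L) = L - 1*0 = L + 0 = L)
1/(Z(-262, E(8)) + j(204)) = 1/(-10 + 204) = 1/194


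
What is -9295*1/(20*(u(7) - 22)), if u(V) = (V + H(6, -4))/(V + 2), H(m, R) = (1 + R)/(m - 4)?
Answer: 1521/70 ≈ 21.729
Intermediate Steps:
H(m, R) = (1 + R)/(-4 + m)
u(V) = (-3/2 + V)/(2 + V) (u(V) = (V + (1 - 4)/(-4 + 6))/(V + 2) = (V - 3/2)/(2 + V) = (-3/2 + V)/(2 + V))
-9295*1/(20*(u(7) - 22)) = -9295*1/(20*((-3/2 + 7)/(2 + 7) - 22)) = -9295*1/(20*((11/2)/9 - 22)) = -9295*1/(20*((⅑)*(11/2) - 22)) = -9295*1/(20*(11/18 - 22)) = -9295/(20*(-385/18)) = -9295/(-3850/9) = -9295*(-9/3850) = 1521/70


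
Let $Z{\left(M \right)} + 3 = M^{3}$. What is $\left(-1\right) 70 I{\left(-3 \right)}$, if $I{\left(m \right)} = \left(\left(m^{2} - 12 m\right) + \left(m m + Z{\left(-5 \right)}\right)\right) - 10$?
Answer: $5880$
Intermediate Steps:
$Z{\left(M \right)} = -3 + M^{3}$
$I{\left(m \right)} = -138 - 12 m + 2 m^{2}$ ($I{\left(m \right)} = \left(\left(m^{2} - 12 m\right) + \left(m m + \left(-3 + \left(-5\right)^{3}\right)\right)\right) - 10 = \left(\left(m^{2} - 12 m\right) + \left(m^{2} - 128\right)\right) - 10 = \left(\left(m^{2} - 12 m\right) + \left(-128 + m^{2}\right)\right) - 10 = \left(-128 - 12 m + 2 m^{2}\right) - 10 = -138 - 12 m + 2 m^{2}$)
$\left(-1\right) 70 I{\left(-3 \right)} = \left(-1\right) 70 \left(-138 - -36 + 2 \left(-3\right)^{2}\right) = - 70 \left(-138 + 36 + 2 \cdot 9\right) = - 70 \left(-138 + 36 + 18\right) = \left(-70\right) \left(-84\right) = 5880$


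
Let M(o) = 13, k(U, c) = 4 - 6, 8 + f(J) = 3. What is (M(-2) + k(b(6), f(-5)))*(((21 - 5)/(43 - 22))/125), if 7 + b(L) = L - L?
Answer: 176/2625 ≈ 0.067048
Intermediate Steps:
f(J) = -5 (f(J) = -8 + 3 = -5)
b(L) = -7 (b(L) = -7 + (L - L) = -7 + 0 = -7)
k(U, c) = -2
(M(-2) + k(b(6), f(-5)))*(((21 - 5)/(43 - 22))/125) = (13 - 2)*(((21 - 5)/(43 - 22))/125) = 11*((16/21)*(1/125)) = 11*(16/2625) = 176/2625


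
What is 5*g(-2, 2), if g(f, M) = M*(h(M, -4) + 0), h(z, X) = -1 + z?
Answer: 10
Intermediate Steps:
g(f, M) = M*(-1 + M) (g(f, M) = M*((-1 + M) + 0) = M*(-1 + M))
5*g(-2, 2) = 5*(2*(-1 + 2)) = 5*(2*1) = 5*2 = 10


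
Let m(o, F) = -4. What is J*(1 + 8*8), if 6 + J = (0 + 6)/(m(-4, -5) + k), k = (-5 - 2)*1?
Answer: -4680/11 ≈ -425.45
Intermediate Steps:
k = -7 (k = -7*1 = -7)
J = -72/11 (J = -6 + (0 + 6)/(-4 - 7) = -6 + 6/(-11) = -6 + 6*(-1/11) = -6 - 6/11 = -72/11 ≈ -6.5455)
J*(1 + 8*8) = -72*(1 + 8*8)/11 = -72*(1 + 64)/11 = -72/11*65 = -4680/11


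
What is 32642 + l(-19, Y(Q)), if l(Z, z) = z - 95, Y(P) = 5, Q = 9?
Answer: 32552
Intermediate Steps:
l(Z, z) = -95 + z
32642 + l(-19, Y(Q)) = 32642 + (-95 + 5) = 32642 - 90 = 32552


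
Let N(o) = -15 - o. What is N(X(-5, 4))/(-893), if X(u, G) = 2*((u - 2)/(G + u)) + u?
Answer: 24/893 ≈ 0.026876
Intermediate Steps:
X(u, G) = u + 2*(-2 + u)/(G + u) (X(u, G) = 2*((-2 + u)/(G + u)) + u = 2*(-2 + u)/(G + u) + u = u + 2*(-2 + u)/(G + u))
N(X(-5, 4))/(-893) = (-15 - (-4 + (-5)² + 2*(-5) + 4*(-5))/(4 - 5))/(-893) = (-15 - (-4 + 25 - 10 - 20)/(-1))*(-1/893) = (-15 - (-1)*(-9))*(-1/893) = (-15 - 1*9)*(-1/893) = (-15 - 9)*(-1/893) = -24*(-1/893) = 24/893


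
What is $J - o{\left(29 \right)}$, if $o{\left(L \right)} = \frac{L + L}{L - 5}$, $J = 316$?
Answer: $\frac{3763}{12} \approx 313.58$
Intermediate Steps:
$o{\left(L \right)} = \frac{2 L}{-5 + L}$
$J - o{\left(29 \right)} = 316 - 2 \cdot 29 \frac{1}{-5 + 29} = 316 - 2 \cdot 29 \cdot \frac{1}{24} = 316 - \frac{29}{12} = \frac{3763}{12}$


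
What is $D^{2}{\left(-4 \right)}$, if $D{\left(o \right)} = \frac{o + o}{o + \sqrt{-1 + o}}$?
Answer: $\frac{64}{\left(4 - i \sqrt{5}\right)^{2}} \approx 1.5964 + 2.5961 i$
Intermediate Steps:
$D{\left(o \right)} = \frac{2 o}{o + \sqrt{-1 + o}}$
$D^{2}{\left(-4 \right)} = \left(2 \left(-4\right) \frac{1}{-4 + \sqrt{-1 - 4}}\right)^{2} = \left(2 \left(-4\right) \frac{1}{-4 + \sqrt{-5}}\right)^{2} = \left(2 \left(-4\right) \frac{1}{-4 + i \sqrt{5}}\right)^{2} = \left(- \frac{8}{-4 + i \sqrt{5}}\right)^{2} = \frac{64}{\left(-4 + i \sqrt{5}\right)^{2}}$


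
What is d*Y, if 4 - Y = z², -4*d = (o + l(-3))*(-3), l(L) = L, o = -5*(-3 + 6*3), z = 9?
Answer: 9009/2 ≈ 4504.5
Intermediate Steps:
o = -75 (o = -5*(-3 + 18) = -5*15 = -75)
d = -117/2 (d = -(-75 - 3)*(-3)/4 = -(-39)*(-3)/2 = -¼*234 = -117/2 ≈ -58.500)
Y = -77 (Y = 4 - 1*9² = 4 - 1*81 = 4 - 81 = -77)
d*Y = -117/2*(-77) = 9009/2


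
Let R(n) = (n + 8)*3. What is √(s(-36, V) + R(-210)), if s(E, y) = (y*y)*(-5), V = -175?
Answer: I*√153731 ≈ 392.09*I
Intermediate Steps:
R(n) = 24 + 3*n (R(n) = (8 + n)*3 = 24 + 3*n)
s(E, y) = -5*y² (s(E, y) = y²*(-5) = -5*y²)
√(s(-36, V) + R(-210)) = √(-5*(-175)² + (24 + 3*(-210))) = √(-5*30625 + (24 - 630)) = √(-153125 - 606) = √(-153731) = I*√153731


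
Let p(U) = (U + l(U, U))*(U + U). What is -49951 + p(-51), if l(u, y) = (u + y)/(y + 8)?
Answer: -1934611/43 ≈ -44991.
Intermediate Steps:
l(u, y) = (u + y)/(8 + y)
p(U) = 2*U*(U + 2*U/(8 + U)) (p(U) = (U + (U + U)/(8 + U))*(U + U) = (U + (2*U)/(8 + U))*(2*U) = (U + 2*U/(8 + U))*(2*U) = 2*U*(U + 2*U/(8 + U)))
-49951 + p(-51) = -49951 + 2*(-51)²*(10 - 51)/(8 - 51) = -49951 + 2*2601*(-41)/(-43) = -49951 + 2*2601*(-1/43)*(-41) = -49951 + 213282/43 = -1934611/43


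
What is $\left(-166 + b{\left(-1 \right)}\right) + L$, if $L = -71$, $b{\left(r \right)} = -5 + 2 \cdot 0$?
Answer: $-242$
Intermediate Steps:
$b{\left(r \right)} = -5$ ($b{\left(r \right)} = -5 + 0 = -5$)
$\left(-166 + b{\left(-1 \right)}\right) + L = \left(-166 - 5\right) - 71 = -171 - 71 = -242$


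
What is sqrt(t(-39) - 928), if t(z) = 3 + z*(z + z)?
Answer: sqrt(2117) ≈ 46.011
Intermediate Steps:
t(z) = 3 + 2*z**2 (t(z) = 3 + z*(2*z) = 3 + 2*z**2)
sqrt(t(-39) - 928) = sqrt((3 + 2*(-39)**2) - 928) = sqrt((3 + 2*1521) - 928) = sqrt((3 + 3042) - 928) = sqrt(3045 - 928) = sqrt(2117)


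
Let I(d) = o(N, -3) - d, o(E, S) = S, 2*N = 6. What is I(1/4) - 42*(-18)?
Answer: 3011/4 ≈ 752.75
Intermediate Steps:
N = 3 (N = (½)*6 = 3)
I(d) = -3 - d
I(1/4) - 42*(-18) = (-3 - 1/4) - 42*(-18) = (-3 - 1*¼) + 756 = (-3 - ¼) + 756 = -13/4 + 756 = 3011/4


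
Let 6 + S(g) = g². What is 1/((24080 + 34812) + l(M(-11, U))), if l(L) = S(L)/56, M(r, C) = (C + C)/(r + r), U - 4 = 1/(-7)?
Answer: 332024/19553522563 ≈ 1.6980e-5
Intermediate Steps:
U = 27/7 (U = 4 + 1/(-7) = 4 - ⅐ = 27/7 ≈ 3.8571)
S(g) = -6 + g²
M(r, C) = C/r (M(r, C) = (2*C)/((2*r)) = (2*C)*(1/(2*r)) = C/r)
l(L) = -3/28 + L²/56 (l(L) = (-6 + L²)/56 = (-6 + L²)*(1/56) = -3/28 + L²/56)
1/((24080 + 34812) + l(M(-11, U))) = 1/((24080 + 34812) + (-3/28 + ((27/7)/(-11))²/56)) = 1/(58892 + (-3/28 + ((27/7)*(-1/11))²/56)) = 1/(58892 + (-3/28 + (-27/77)²/56)) = 1/(58892 + (-3/28 + (1/56)*(729/5929))) = 1/(58892 + (-3/28 + 729/332024)) = 1/(58892 - 34845/332024) = 1/(19553522563/332024) = 332024/19553522563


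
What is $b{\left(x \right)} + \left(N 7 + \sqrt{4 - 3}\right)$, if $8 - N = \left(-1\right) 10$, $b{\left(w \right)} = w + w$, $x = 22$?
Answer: $171$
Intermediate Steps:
$b{\left(w \right)} = 2 w$
$N = 18$ ($N = 8 - \left(-1\right) 10 = 8 - -10 = 8 + 10 = 18$)
$b{\left(x \right)} + \left(N 7 + \sqrt{4 - 3}\right) = 2 \cdot 22 + \left(18 \cdot 7 + \sqrt{4 - 3}\right) = 44 + \left(126 + \sqrt{1}\right) = 44 + \left(126 + 1\right) = 44 + 127 = 171$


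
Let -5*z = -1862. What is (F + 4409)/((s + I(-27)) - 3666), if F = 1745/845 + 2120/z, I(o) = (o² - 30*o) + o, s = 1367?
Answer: -694928270/123825793 ≈ -5.6121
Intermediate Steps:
z = 1862/5 (z = -⅕*(-1862) = 1862/5 ≈ 372.40)
I(o) = o² - 29*o
F = 1220619/157339 (F = 1745/845 + 2120/(1862/5) = 1745*(1/845) + 2120*(5/1862) = 349/169 + 5300/931 = 1220619/157339 ≈ 7.7579)
(F + 4409)/((s + I(-27)) - 3666) = (1220619/157339 + 4409)/((1367 - 27*(-29 - 27)) - 3666) = 694928270/(157339*((1367 - 27*(-56)) - 3666)) = 694928270/(157339*((1367 + 1512) - 3666)) = 694928270/(157339*(2879 - 3666)) = (694928270/157339)/(-787) = (694928270/157339)*(-1/787) = -694928270/123825793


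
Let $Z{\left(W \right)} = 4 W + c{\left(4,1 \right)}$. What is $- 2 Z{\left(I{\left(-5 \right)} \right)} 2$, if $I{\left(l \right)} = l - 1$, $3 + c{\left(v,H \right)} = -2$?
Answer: $116$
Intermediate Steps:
$c{\left(v,H \right)} = -5$ ($c{\left(v,H \right)} = -3 - 2 = -5$)
$I{\left(l \right)} = -1 + l$
$Z{\left(W \right)} = -5 + 4 W$ ($Z{\left(W \right)} = 4 W - 5 = -5 + 4 W$)
$- 2 Z{\left(I{\left(-5 \right)} \right)} 2 = - 2 \left(-5 + 4 \left(-1 - 5\right)\right) 2 = - 2 \left(-5 + 4 \left(-6\right)\right) 2 = - 2 \left(-5 - 24\right) 2 = \left(-2\right) \left(-29\right) 2 = 58 \cdot 2 = 116$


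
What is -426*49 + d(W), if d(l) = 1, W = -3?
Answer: -20873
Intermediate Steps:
-426*49 + d(W) = -426*49 + 1 = -20874 + 1 = -20873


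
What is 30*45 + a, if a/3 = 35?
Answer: 1455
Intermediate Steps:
a = 105 (a = 3*35 = 105)
30*45 + a = 30*45 + 105 = 1350 + 105 = 1455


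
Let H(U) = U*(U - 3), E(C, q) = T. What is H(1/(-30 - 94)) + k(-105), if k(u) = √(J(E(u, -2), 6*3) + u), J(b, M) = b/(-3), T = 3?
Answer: 373/15376 + I*√106 ≈ 0.024259 + 10.296*I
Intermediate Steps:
E(C, q) = 3
J(b, M) = -b/3 (J(b, M) = b*(-⅓) = -b/3)
k(u) = √(-1 + u) (k(u) = √(-⅓*3 + u) = √(-1 + u))
H(U) = U*(-3 + U)
H(1/(-30 - 94)) + k(-105) = (-3 + 1/(-30 - 94))/(-30 - 94) + √(-1 - 105) = (-3 + 1/(-124))/(-124) + √(-106) = -(-3 - 1/124)/124 + I*√106 = -1/124*(-373/124) + I*√106 = 373/15376 + I*√106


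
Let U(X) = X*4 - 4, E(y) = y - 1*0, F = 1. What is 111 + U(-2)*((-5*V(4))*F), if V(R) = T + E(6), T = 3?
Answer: 651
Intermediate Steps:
E(y) = y (E(y) = y + 0 = y)
V(R) = 9 (V(R) = 3 + 6 = 9)
U(X) = -4 + 4*X (U(X) = 4*X - 4 = -4 + 4*X)
111 + U(-2)*((-5*V(4))*F) = 111 + (-4 + 4*(-2))*(-5*9*1) = 111 + (-4 - 8)*(-45*1) = 111 - 12*(-45) = 111 + 540 = 651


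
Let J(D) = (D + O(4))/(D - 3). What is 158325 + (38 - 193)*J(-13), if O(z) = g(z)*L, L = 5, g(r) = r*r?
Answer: 2543585/16 ≈ 1.5897e+5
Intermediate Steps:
g(r) = r²
O(z) = 5*z² (O(z) = z²*5 = 5*z²)
J(D) = (80 + D)/(-3 + D) (J(D) = (D + 5*4²)/(D - 3) = (D + 5*16)/(-3 + D) = (D + 80)/(-3 + D) = (80 + D)/(-3 + D))
158325 + (38 - 193)*J(-13) = 158325 + (38 - 193)*((80 - 13)/(-3 - 13)) = 158325 - 155*67/(-16) = 158325 - (-155)*67/16 = 158325 - 155*(-67/16) = 158325 + 10385/16 = 2543585/16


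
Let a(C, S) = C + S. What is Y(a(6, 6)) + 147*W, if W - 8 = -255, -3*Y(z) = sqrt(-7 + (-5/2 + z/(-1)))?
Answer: -36309 - I*sqrt(86)/6 ≈ -36309.0 - 1.5456*I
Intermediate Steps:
Y(z) = -sqrt(-19/2 - z)/3 (Y(z) = -sqrt(-7 + (-5/2 + z/(-1)))/3 = -sqrt(-7 + (-5*1/2 + z*(-1)))/3 = -sqrt(-7 + (-5/2 - z))/3 = -sqrt(-19/2 - z)/3)
W = -247 (W = 8 - 255 = -247)
Y(a(6, 6)) + 147*W = -sqrt(-38 - 4*(6 + 6))/6 + 147*(-247) = -sqrt(-38 - 4*12)/6 - 36309 = -sqrt(-38 - 48)/6 - 36309 = -I*sqrt(86)/6 - 36309 = -36309 - I*sqrt(86)/6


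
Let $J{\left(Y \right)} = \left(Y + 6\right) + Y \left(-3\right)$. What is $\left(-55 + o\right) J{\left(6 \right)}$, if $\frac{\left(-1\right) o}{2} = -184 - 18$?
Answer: $-2094$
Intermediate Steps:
$o = 404$ ($o = - 2 \left(-184 - 18\right) = \left(-2\right) \left(-202\right) = 404$)
$J{\left(Y \right)} = 6 - 2 Y$ ($J{\left(Y \right)} = \left(6 + Y\right) - 3 Y = 6 - 2 Y$)
$\left(-55 + o\right) J{\left(6 \right)} = \left(-55 + 404\right) \left(6 - 12\right) = 349 \left(6 - 12\right) = 349 \left(-6\right) = -2094$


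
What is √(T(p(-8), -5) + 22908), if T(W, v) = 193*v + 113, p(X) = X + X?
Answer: 2*√5514 ≈ 148.51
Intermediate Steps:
p(X) = 2*X
T(W, v) = 113 + 193*v
√(T(p(-8), -5) + 22908) = √((113 + 193*(-5)) + 22908) = √((113 - 965) + 22908) = √(-852 + 22908) = √22056 = 2*√5514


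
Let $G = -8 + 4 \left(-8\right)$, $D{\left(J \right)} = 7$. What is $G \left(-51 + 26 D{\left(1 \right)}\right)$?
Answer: $-5240$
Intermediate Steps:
$G = -40$ ($G = -8 - 32 = -40$)
$G \left(-51 + 26 D{\left(1 \right)}\right) = - 40 \left(-51 + 26 \cdot 7\right) = - 40 \left(-51 + 182\right) = \left(-40\right) 131 = -5240$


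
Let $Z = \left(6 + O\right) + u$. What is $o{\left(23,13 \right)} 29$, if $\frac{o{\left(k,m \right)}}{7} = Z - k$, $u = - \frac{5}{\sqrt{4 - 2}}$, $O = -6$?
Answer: $-4669 - \frac{1015 \sqrt{2}}{2} \approx -5386.7$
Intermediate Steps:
$u = - \frac{5 \sqrt{2}}{2}$ ($u = - \frac{5}{\sqrt{2}} = - 5 \frac{\sqrt{2}}{2} = - \frac{5 \sqrt{2}}{2} \approx -3.5355$)
$Z = - \frac{5 \sqrt{2}}{2}$ ($Z = \left(6 - 6\right) - \frac{5 \sqrt{2}}{2} = 0 - \frac{5 \sqrt{2}}{2} = - \frac{5 \sqrt{2}}{2} \approx -3.5355$)
$o{\left(k,m \right)} = - 7 k - \frac{35 \sqrt{2}}{2}$ ($o{\left(k,m \right)} = 7 \left(- \frac{5 \sqrt{2}}{2} - k\right) = 7 \left(- k - \frac{5 \sqrt{2}}{2}\right) = - 7 k - \frac{35 \sqrt{2}}{2}$)
$o{\left(23,13 \right)} 29 = \left(\left(-7\right) 23 - \frac{35 \sqrt{2}}{2}\right) 29 = \left(-161 - \frac{35 \sqrt{2}}{2}\right) 29 = -4669 - \frac{1015 \sqrt{2}}{2}$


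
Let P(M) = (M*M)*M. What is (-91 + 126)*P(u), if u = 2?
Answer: 280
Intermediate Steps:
P(M) = M³ (P(M) = M²*M = M³)
(-91 + 126)*P(u) = (-91 + 126)*2³ = 35*8 = 280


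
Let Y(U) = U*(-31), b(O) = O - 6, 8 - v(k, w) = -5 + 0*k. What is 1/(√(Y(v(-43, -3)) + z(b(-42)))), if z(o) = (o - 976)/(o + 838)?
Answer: -I*√63080315/159697 ≈ -0.049734*I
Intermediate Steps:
v(k, w) = 13 (v(k, w) = 8 - (-5 + 0*k) = 8 - (-5 + 0) = 8 - 1*(-5) = 8 + 5 = 13)
b(O) = -6 + O
Y(U) = -31*U
z(o) = (-976 + o)/(838 + o)
1/(√(Y(v(-43, -3)) + z(b(-42)))) = 1/(√(-31*13 + (-976 + (-6 - 42))/(838 + (-6 - 42)))) = 1/(√(-403 + (-976 - 48)/(838 - 48))) = 1/(√(-403 - 1024/790)) = 1/(√(-403 + (1/790)*(-1024))) = 1/(√(-403 - 512/395)) = 1/(√(-159697/395)) = 1/(I*√63080315/395) = -I*√63080315/159697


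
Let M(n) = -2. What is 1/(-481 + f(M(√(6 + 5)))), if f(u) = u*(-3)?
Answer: -1/475 ≈ -0.0021053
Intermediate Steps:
f(u) = -3*u
1/(-481 + f(M(√(6 + 5)))) = 1/(-481 - 3*(-2)) = 1/(-481 + 6) = 1/(-475) = -1/475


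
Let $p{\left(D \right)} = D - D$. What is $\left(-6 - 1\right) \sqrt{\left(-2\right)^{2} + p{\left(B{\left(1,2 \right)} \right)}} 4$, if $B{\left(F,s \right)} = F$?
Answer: $-56$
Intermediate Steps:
$p{\left(D \right)} = 0$
$\left(-6 - 1\right) \sqrt{\left(-2\right)^{2} + p{\left(B{\left(1,2 \right)} \right)}} 4 = \left(-6 - 1\right) \sqrt{\left(-2\right)^{2} + 0} \cdot 4 = - 7 \sqrt{4 + 0} \cdot 4 = - 7 \sqrt{4} \cdot 4 = \left(-7\right) 2 \cdot 4 = \left(-14\right) 4 = -56$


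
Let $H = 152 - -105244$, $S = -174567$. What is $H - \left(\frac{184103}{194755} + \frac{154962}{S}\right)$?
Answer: $\frac{1194409919163523}{11332598695} \approx 1.054 \cdot 10^{5}$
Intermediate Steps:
$H = 105396$ ($H = 152 + 105244 = 105396$)
$H - \left(\frac{184103}{194755} + \frac{154962}{S}\right) = 105396 - \left(- \frac{51654}{58189} + \frac{184103}{194755}\right) = 105396 - \frac{652894697}{11332598695} = \frac{1194409919163523}{11332598695}$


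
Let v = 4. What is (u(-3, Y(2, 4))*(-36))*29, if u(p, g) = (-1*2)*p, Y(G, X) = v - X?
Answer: -6264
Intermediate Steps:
Y(G, X) = 4 - X
u(p, g) = -2*p
(u(-3, Y(2, 4))*(-36))*29 = (-2*(-3)*(-36))*29 = (6*(-36))*29 = -216*29 = -6264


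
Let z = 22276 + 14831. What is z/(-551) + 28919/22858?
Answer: -3982093/60262 ≈ -66.080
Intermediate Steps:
z = 37107
z/(-551) + 28919/22858 = 37107/(-551) + 28919/22858 = 37107*(-1/551) + 28919*(1/22858) = -1953/29 + 2629/2078 = -3982093/60262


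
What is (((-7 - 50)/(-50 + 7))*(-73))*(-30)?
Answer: 124830/43 ≈ 2903.0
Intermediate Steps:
(((-7 - 50)/(-50 + 7))*(-73))*(-30) = (-57/(-43)*(-73))*(-30) = (-57*(-1/43)*(-73))*(-30) = ((57/43)*(-73))*(-30) = -4161/43*(-30) = 124830/43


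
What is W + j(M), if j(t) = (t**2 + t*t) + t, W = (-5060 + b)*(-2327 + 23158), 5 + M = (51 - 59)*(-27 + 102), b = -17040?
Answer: -459633655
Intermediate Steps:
M = -605 (M = -5 + (51 - 59)*(-27 + 102) = -5 - 8*75 = -5 - 600 = -605)
W = -460365100 (W = (-5060 - 17040)*(-2327 + 23158) = -22100*20831 = -460365100)
j(t) = t + 2*t**2 (j(t) = (t**2 + t**2) + t = 2*t**2 + t = t + 2*t**2)
W + j(M) = -460365100 - 605*(1 + 2*(-605)) = -460365100 - 605*(1 - 1210) = -460365100 - 605*(-1209) = -460365100 + 731445 = -459633655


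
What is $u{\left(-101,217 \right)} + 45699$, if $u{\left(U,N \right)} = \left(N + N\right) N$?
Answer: $139877$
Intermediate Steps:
$u{\left(U,N \right)} = 2 N^{2}$ ($u{\left(U,N \right)} = 2 N N = 2 N^{2}$)
$u{\left(-101,217 \right)} + 45699 = 2 \cdot 217^{2} + 45699 = 2 \cdot 47089 + 45699 = 94178 + 45699 = 139877$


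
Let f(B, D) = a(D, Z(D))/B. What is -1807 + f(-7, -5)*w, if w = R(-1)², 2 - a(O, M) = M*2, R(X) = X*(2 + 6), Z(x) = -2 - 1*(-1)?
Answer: -12905/7 ≈ -1843.6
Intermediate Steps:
Z(x) = -1 (Z(x) = -2 + 1 = -1)
R(X) = 8*X (R(X) = X*8 = 8*X)
a(O, M) = 2 - 2*M (a(O, M) = 2 - M*2 = 2 - 2*M)
f(B, D) = 4/B (f(B, D) = (2 - 2*(-1))/B = (2 + 2)/B = 4/B)
w = 64 (w = (8*(-1))² = (-8)² = 64)
-1807 + f(-7, -5)*w = -1807 + (4/(-7))*64 = -1807 + (4*(-⅐))*64 = -1807 - 4/7*64 = -1807 - 256/7 = -12905/7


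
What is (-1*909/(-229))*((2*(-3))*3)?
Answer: -16362/229 ≈ -71.450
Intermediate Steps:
(-1*909/(-229))*((2*(-3))*3) = (-909*(-1/229))*(-6*3) = (909/229)*(-18) = -16362/229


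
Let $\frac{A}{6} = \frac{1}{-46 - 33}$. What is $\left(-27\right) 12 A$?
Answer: $\frac{1944}{79} \approx 24.608$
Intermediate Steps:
$A = - \frac{6}{79}$ ($A = \frac{6}{-46 - 33} = \frac{6}{-79} = 6 \left(- \frac{1}{79}\right) = - \frac{6}{79} \approx -0.075949$)
$\left(-27\right) 12 A = \left(-27\right) 12 \left(- \frac{6}{79}\right) = \left(-324\right) \left(- \frac{6}{79}\right) = \frac{1944}{79}$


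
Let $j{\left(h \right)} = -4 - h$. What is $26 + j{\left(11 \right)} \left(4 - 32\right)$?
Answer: $446$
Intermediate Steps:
$26 + j{\left(11 \right)} \left(4 - 32\right) = 26 + \left(-4 - 11\right) \left(4 - 32\right) = 26 + \left(-4 - 11\right) \left(-28\right) = 26 - -420 = 26 + 420 = 446$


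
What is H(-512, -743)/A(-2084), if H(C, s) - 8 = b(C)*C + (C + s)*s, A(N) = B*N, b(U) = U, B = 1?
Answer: -1194617/2084 ≈ -573.23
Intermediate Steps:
A(N) = N (A(N) = 1*N = N)
H(C, s) = 8 + C**2 + s*(C + s) (H(C, s) = 8 + (C*C + (C + s)*s) = 8 + (C**2 + s*(C + s)) = 8 + C**2 + s*(C + s))
H(-512, -743)/A(-2084) = (8 + (-512)**2 + (-743)**2 - 512*(-743))/(-2084) = (8 + 262144 + 552049 + 380416)*(-1/2084) = 1194617*(-1/2084) = -1194617/2084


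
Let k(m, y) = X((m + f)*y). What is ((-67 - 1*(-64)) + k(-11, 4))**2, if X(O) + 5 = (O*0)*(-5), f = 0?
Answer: 64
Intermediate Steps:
X(O) = -5 (X(O) = -5 + (O*0)*(-5) = -5 + 0*(-5) = -5 + 0 = -5)
k(m, y) = -5
((-67 - 1*(-64)) + k(-11, 4))**2 = ((-67 - 1*(-64)) - 5)**2 = ((-67 + 64) - 5)**2 = (-3 - 5)**2 = (-8)**2 = 64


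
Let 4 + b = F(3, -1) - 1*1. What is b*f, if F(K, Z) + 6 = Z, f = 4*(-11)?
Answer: 528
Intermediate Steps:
f = -44
F(K, Z) = -6 + Z
b = -12 (b = -4 + ((-6 - 1) - 1*1) = -4 + (-7 - 1) = -4 - 8 = -12)
b*f = -12*(-44) = 528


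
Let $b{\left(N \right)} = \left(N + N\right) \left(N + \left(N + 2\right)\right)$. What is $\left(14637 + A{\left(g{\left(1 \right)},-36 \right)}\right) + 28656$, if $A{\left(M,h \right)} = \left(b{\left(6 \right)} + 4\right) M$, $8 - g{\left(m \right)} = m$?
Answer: $44497$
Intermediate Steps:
$b{\left(N \right)} = 2 N \left(2 + 2 N\right)$ ($b{\left(N \right)} = 2 N \left(N + \left(2 + N\right)\right) = 2 N \left(2 + 2 N\right)$)
$g{\left(m \right)} = 8 - m$
$A{\left(M,h \right)} = 172 M$ ($A{\left(M,h \right)} = \left(4 \cdot 6 \left(1 + 6\right) + 4\right) M = \left(4 \cdot 6 \cdot 7 + 4\right) M = \left(168 + 4\right) M = 172 M$)
$\left(14637 + A{\left(g{\left(1 \right)},-36 \right)}\right) + 28656 = \left(14637 + 172 \left(8 - 1\right)\right) + 28656 = \left(14637 + 172 \cdot 7\right) + 28656 = \left(14637 + 1204\right) + 28656 = 15841 + 28656 = 44497$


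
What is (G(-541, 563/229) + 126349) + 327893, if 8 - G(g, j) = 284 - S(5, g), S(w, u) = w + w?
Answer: 453976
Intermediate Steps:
S(w, u) = 2*w
G(g, j) = -266 (G(g, j) = 8 - (284 - 2*5) = 8 - (284 - 1*10) = 8 - (284 - 10) = 8 - 1*274 = 8 - 274 = -266)
(G(-541, 563/229) + 126349) + 327893 = (-266 + 126349) + 327893 = 126083 + 327893 = 453976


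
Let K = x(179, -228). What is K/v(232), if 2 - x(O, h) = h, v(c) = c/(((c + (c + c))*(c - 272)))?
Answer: -27600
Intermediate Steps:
v(c) = 1/(3*(-272 + c)) (v(c) = c/(((c + 2*c)*(-272 + c))) = c/(((3*c)*(-272 + c))) = c/((3*c*(-272 + c))) = c*(1/(3*c*(-272 + c))) = 1/(3*(-272 + c)))
x(O, h) = 2 - h
K = 230 (K = 2 - 1*(-228) = 2 + 228 = 230)
K/v(232) = 230/((1/(3*(-272 + 232)))) = 230/(((1/3)/(-40))) = 230/(((1/3)*(-1/40))) = 230/(-1/120) = 230*(-120) = -27600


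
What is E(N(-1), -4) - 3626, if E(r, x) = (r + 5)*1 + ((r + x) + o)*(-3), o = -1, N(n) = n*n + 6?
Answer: -3620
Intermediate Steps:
N(n) = 6 + n**2 (N(n) = n**2 + 6 = 6 + n**2)
E(r, x) = 8 - 3*x - 2*r (E(r, x) = (r + 5)*1 + ((r + x) - 1)*(-3) = (5 + r)*1 + (-1 + r + x)*(-3) = (5 + r) + (3 - 3*r - 3*x) = 8 - 3*x - 2*r)
E(N(-1), -4) - 3626 = (8 - 3*(-4) - 2*(6 + (-1)**2)) - 3626 = (8 + 12 - 2*(6 + 1)) - 3626 = (8 + 12 - 2*7) - 3626 = (8 + 12 - 14) - 3626 = 6 - 3626 = -3620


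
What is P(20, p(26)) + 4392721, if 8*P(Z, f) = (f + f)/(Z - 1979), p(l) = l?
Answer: 17210680865/3918 ≈ 4.3927e+6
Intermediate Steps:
P(Z, f) = f/(4*(-1979 + Z)) (P(Z, f) = ((f + f)/(Z - 1979))/8 = ((2*f)/(-1979 + Z))/8 = (2*f/(-1979 + Z))/8 = f/(4*(-1979 + Z)))
P(20, p(26)) + 4392721 = (¼)*26/(-1979 + 20) + 4392721 = (¼)*26/(-1959) + 4392721 = (¼)*26*(-1/1959) + 4392721 = -13/3918 + 4392721 = 17210680865/3918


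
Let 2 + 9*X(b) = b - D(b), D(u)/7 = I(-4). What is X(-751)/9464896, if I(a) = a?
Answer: -725/85184064 ≈ -8.5110e-6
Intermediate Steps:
D(u) = -28 (D(u) = 7*(-4) = -28)
X(b) = 26/9 + b/9 (X(b) = -2/9 + (b - 1*(-28))/9 = -2/9 + (b + 28)/9 = -2/9 + (28 + b)/9 = -2/9 + (28/9 + b/9) = 26/9 + b/9)
X(-751)/9464896 = (26/9 + (1/9)*(-751))/9464896 = (26/9 - 751/9)*(1/9464896) = -725/9*1/9464896 = -725/85184064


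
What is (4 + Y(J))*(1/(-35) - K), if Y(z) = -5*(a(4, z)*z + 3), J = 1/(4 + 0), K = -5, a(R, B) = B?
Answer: -15747/280 ≈ -56.239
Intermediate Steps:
J = ¼ (J = 1/4 = ¼ ≈ 0.25000)
Y(z) = -15 - 5*z² (Y(z) = -5*(z*z + 3) = -5*(z² + 3) = -5*(3 + z²) = -15 - 5*z²)
(4 + Y(J))*(1/(-35) - K) = (4 + (-15 - 5*(¼)²))*(1/(-35) - 1*(-5)) = (4 + (-15 - 5*1/16))*(-1/35 + 5) = (4 + (-15 - 5/16))*(174/35) = (4 - 245/16)*(174/35) = -181/16*174/35 = -15747/280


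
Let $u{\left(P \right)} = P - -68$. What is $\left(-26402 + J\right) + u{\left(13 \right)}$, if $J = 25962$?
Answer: $-359$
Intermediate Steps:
$u{\left(P \right)} = 68 + P$ ($u{\left(P \right)} = P + 68 = 68 + P$)
$\left(-26402 + J\right) + u{\left(13 \right)} = \left(-26402 + 25962\right) + \left(68 + 13\right) = -440 + 81 = -359$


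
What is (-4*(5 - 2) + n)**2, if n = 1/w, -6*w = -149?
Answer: 3175524/22201 ≈ 143.04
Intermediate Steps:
w = 149/6 (w = -1/6*(-149) = 149/6 ≈ 24.833)
n = 6/149 (n = 1/(149/6) = 6/149 ≈ 0.040268)
(-4*(5 - 2) + n)**2 = (-4*(5 - 2) + 6/149)**2 = (-4*3 + 6/149)**2 = (-12 + 6/149)**2 = (-1782/149)**2 = 3175524/22201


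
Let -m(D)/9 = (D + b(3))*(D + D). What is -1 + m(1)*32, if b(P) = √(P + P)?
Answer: -577 - 576*√6 ≈ -1987.9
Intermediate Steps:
b(P) = √2*√P (b(P) = √(2*P) = √2*√P)
m(D) = -18*D*(D + √6) (m(D) = -9*(D + √2*√3)*(D + D) = -9*(D + √6)*2*D = -18*D*(D + √6))
-1 + m(1)*32 = -1 - 18*1*(1 + √6)*32 = -1 + (-18 - 18*√6)*32 = -1 + (-576 - 576*√6) = -577 - 576*√6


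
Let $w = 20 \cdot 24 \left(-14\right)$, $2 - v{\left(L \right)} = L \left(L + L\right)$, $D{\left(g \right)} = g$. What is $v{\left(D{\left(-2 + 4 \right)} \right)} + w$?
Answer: $-6726$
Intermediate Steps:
$v{\left(L \right)} = 2 - 2 L^{2}$ ($v{\left(L \right)} = 2 - L \left(L + L\right) = 2 - L 2 L = 2 - 2 L^{2}$)
$w = -6720$ ($w = 480 \left(-14\right) = -6720$)
$v{\left(D{\left(-2 + 4 \right)} \right)} + w = \left(2 - 2 \left(-2 + 4\right)^{2}\right) - 6720 = \left(2 - 2 \cdot 2^{2}\right) - 6720 = \left(2 - 8\right) - 6720 = -6 - 6720 = -6726$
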